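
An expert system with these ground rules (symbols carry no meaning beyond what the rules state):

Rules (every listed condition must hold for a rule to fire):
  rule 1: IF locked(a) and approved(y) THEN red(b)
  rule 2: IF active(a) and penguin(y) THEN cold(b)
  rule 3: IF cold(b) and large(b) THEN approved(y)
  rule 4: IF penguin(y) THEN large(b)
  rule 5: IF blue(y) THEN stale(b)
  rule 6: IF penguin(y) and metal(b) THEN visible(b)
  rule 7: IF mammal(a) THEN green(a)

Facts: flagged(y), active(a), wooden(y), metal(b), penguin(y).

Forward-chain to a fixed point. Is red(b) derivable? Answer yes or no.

no

Round 1 — rule 2, rule 4, rule 6, derive cold(b), large(b), visible(b).
Round 2 — rule 3, derive approved(y).
Fixed point reached. red(b) is concluded only by rule 1; rule 1 needs locked(a) (never derived).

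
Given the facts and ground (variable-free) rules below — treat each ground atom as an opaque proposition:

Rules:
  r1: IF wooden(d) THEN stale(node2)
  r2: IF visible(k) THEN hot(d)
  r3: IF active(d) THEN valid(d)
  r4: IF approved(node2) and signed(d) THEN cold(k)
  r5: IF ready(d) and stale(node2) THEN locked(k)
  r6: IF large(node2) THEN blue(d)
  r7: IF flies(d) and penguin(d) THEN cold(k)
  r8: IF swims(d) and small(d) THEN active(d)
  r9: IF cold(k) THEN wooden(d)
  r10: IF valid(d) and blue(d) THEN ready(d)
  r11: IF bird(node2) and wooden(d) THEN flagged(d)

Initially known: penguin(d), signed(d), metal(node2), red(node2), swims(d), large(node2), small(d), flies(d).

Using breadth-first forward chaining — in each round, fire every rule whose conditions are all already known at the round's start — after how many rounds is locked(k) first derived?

Round 1 fires r6, r7, r8, giving blue(d), cold(k), active(d).
Round 2 fires r3, r9, giving valid(d), wooden(d).
Round 3 fires r1, r10, giving stale(node2), ready(d).
Round 4 fires r5, giving locked(k).
locked(k) first appears in round 4.

4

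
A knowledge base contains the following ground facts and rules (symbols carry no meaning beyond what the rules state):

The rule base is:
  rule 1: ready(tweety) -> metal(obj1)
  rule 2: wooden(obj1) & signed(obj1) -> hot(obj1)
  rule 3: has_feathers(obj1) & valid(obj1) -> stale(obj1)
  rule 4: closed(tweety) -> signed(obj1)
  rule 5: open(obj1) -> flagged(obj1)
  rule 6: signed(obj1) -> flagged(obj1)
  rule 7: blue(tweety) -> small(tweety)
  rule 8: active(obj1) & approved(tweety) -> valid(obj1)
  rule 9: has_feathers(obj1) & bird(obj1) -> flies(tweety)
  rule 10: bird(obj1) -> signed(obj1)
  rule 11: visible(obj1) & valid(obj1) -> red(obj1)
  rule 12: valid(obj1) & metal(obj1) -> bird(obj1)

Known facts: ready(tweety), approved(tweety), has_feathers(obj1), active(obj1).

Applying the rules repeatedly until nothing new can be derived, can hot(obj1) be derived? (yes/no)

no

Round 1 fires rule 1, rule 8, giving metal(obj1), valid(obj1).
Round 2 fires rule 3, rule 12, giving stale(obj1), bird(obj1).
Round 3 fires rule 9, rule 10, giving flies(tweety), signed(obj1).
Round 4 fires rule 6, giving flagged(obj1).
Fixed point reached. hot(obj1) is concluded only by rule 2; rule 2 needs wooden(obj1) (never derived).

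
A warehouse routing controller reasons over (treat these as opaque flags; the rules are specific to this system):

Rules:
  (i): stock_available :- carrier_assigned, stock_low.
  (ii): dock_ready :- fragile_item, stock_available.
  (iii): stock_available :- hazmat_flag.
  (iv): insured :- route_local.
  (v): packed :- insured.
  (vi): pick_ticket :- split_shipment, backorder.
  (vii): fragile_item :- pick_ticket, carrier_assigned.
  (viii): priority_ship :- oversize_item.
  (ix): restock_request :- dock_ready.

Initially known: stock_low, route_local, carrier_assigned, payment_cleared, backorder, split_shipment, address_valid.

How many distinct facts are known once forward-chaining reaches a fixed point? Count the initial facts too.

[1] (i) [stock_available :- carrier_assigned, stock_low.]; (iv) [insured :- route_local.]; (vi) [pick_ticket :- split_shipment, backorder.]. ⇒ new: stock_available, insured, pick_ticket.
[2] (v) [packed :- insured.]; (vii) [fragile_item :- pick_ticket, carrier_assigned.]. ⇒ new: packed, fragile_item.
[3] (ii) [dock_ready :- fragile_item, stock_available.]. ⇒ new: dock_ready.
[4] (ix) [restock_request :- dock_ready.]. ⇒ new: restock_request.
Closure: {address_valid, backorder, carrier_assigned, dock_ready, fragile_item, insured, packed, payment_cleared, pick_ticket, restock_request, route_local, split_shipment, stock_available, stock_low} — 14 facts.

14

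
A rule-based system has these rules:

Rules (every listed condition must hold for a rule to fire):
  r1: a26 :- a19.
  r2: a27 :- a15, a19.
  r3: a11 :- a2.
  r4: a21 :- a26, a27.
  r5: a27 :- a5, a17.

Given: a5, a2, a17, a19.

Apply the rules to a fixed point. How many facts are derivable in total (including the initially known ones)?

8

[1] r1 [a26 :- a19.]; r3 [a11 :- a2.]; r5 [a27 :- a5, a17.]. ⇒ new: a26, a11, a27.
[2] r4 [a21 :- a26, a27.]. ⇒ new: a21.
Closure: {a11, a17, a19, a2, a21, a26, a27, a5} — 8 facts.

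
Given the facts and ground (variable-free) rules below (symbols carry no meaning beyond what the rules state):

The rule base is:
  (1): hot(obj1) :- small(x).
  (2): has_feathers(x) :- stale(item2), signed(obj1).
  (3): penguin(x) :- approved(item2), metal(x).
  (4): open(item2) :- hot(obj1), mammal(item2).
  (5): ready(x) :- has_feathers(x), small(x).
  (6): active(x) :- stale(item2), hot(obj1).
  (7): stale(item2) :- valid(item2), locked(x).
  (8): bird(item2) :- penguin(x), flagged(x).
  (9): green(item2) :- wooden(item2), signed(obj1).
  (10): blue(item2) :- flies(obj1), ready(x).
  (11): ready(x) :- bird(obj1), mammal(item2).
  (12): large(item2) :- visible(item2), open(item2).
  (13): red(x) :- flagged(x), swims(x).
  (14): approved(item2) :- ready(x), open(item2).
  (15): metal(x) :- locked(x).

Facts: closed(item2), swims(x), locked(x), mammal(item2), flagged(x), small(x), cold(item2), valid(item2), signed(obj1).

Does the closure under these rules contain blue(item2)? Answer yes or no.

no

Round 1: (1) [hot(obj1) :- small(x).]; (7) [stale(item2) :- valid(item2), locked(x).]; (13) [red(x) :- flagged(x), swims(x).]; (15) [metal(x) :- locked(x).]. Adds hot(obj1), stale(item2), red(x), metal(x).
Round 2: (2) [has_feathers(x) :- stale(item2), signed(obj1).]; (4) [open(item2) :- hot(obj1), mammal(item2).]; (6) [active(x) :- stale(item2), hot(obj1).]. Adds has_feathers(x), open(item2), active(x).
Round 3: (5) [ready(x) :- has_feathers(x), small(x).]. Adds ready(x).
Round 4: (14) [approved(item2) :- ready(x), open(item2).]. Adds approved(item2).
Round 5: (3) [penguin(x) :- approved(item2), metal(x).]. Adds penguin(x).
Round 6: (8) [bird(item2) :- penguin(x), flagged(x).]. Adds bird(item2).
Fixed point reached. blue(item2) is concluded only by (10); (10) needs flies(obj1) (never derived).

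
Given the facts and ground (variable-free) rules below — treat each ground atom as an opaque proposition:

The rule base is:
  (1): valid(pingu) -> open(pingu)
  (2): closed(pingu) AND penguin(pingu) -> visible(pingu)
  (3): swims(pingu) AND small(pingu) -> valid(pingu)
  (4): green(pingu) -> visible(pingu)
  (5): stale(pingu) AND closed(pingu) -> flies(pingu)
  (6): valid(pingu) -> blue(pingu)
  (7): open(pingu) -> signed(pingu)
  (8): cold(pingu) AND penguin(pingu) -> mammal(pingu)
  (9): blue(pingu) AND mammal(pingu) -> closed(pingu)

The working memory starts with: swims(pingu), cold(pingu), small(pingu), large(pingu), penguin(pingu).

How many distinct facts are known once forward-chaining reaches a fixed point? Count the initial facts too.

12

Round 1: (3) [swims(pingu) AND small(pingu) -> valid(pingu)]; (8) [cold(pingu) AND penguin(pingu) -> mammal(pingu)]. Adds valid(pingu), mammal(pingu).
Round 2: (1) [valid(pingu) -> open(pingu)]; (6) [valid(pingu) -> blue(pingu)]. Adds open(pingu), blue(pingu).
Round 3: (7) [open(pingu) -> signed(pingu)]; (9) [blue(pingu) AND mammal(pingu) -> closed(pingu)]. Adds signed(pingu), closed(pingu).
Round 4: (2) [closed(pingu) AND penguin(pingu) -> visible(pingu)]. Adds visible(pingu).
Closure: {blue(pingu), closed(pingu), cold(pingu), large(pingu), mammal(pingu), open(pingu), penguin(pingu), signed(pingu), small(pingu), swims(pingu), valid(pingu), visible(pingu)} — 12 facts.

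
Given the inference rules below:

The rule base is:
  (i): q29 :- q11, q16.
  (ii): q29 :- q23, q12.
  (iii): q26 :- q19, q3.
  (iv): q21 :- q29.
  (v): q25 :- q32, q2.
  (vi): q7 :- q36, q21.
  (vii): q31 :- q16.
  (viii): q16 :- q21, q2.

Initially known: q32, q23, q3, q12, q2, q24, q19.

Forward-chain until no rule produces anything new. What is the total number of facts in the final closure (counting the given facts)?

Round 1 fires (ii), (iii), (v), giving q29, q26, q25.
Round 2 fires (iv), giving q21.
Round 3 fires (viii), giving q16.
Round 4 fires (vii), giving q31.
Closure: {q12, q16, q19, q2, q21, q23, q24, q25, q26, q29, q3, q31, q32} — 13 facts.

13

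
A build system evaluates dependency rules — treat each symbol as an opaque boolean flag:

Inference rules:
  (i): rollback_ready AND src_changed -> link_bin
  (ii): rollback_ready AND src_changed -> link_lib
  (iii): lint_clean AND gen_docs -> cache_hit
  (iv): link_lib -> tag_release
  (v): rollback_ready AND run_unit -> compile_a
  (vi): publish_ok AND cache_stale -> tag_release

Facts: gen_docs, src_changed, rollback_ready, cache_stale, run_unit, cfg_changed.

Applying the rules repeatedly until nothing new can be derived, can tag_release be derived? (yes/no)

yes

Round 1 fires (i), (ii), (v), giving link_bin, link_lib, compile_a.
Round 2 fires (iv), giving tag_release.
tag_release appears in round 2, so it is derivable.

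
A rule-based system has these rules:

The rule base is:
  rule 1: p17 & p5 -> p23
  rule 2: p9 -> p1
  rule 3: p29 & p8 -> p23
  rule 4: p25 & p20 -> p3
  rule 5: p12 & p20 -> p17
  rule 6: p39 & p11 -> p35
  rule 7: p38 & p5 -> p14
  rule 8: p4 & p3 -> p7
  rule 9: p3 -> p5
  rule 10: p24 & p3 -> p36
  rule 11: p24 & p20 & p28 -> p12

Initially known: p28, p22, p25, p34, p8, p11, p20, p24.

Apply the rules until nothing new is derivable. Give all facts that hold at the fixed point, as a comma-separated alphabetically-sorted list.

Round 1: rule 4 [p25 & p20 -> p3]; rule 11 [p24 & p20 & p28 -> p12]. Adds p3, p12.
Round 2: rule 5 [p12 & p20 -> p17]; rule 9 [p3 -> p5]; rule 10 [p24 & p3 -> p36]. Adds p17, p5, p36.
Round 3: rule 1 [p17 & p5 -> p23]. Adds p23.

p11, p12, p17, p20, p22, p23, p24, p25, p28, p3, p34, p36, p5, p8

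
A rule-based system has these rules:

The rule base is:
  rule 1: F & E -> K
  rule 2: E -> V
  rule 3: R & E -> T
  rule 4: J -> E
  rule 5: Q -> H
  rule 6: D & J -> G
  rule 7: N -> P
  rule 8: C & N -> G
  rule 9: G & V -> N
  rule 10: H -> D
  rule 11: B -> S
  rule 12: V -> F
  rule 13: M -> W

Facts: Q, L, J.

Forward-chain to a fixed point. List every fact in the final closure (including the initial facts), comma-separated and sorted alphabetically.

Round 1 — rule 4, rule 5, derive E, H.
Round 2 — rule 2, rule 10, derive V, D.
Round 3 — rule 6, rule 12, derive G, F.
Round 4 — rule 1, rule 9, derive K, N.
Round 5 — rule 7, derive P.

D, E, F, G, H, J, K, L, N, P, Q, V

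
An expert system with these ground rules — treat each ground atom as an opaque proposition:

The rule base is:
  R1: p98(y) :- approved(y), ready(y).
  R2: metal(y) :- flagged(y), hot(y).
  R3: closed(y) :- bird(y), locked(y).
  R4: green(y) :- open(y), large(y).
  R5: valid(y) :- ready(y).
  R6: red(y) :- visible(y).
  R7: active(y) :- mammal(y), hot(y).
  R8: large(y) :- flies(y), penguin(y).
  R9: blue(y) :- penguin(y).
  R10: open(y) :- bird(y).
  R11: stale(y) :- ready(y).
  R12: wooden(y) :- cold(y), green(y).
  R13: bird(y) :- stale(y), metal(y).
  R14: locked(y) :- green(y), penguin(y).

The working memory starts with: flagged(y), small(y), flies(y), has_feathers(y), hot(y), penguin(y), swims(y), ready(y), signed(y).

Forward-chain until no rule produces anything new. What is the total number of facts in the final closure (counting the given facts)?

Round 1 fires R2, R5, R8, R9, R11, giving metal(y), valid(y), large(y), blue(y), stale(y).
Round 2 fires R13, giving bird(y).
Round 3 fires R10, giving open(y).
Round 4 fires R4, giving green(y).
Round 5 fires R14, giving locked(y).
Round 6 fires R3, giving closed(y).
Closure: {bird(y), blue(y), closed(y), flagged(y), flies(y), green(y), has_feathers(y), hot(y), large(y), locked(y), metal(y), open(y), penguin(y), ready(y), signed(y), small(y), stale(y), swims(y), valid(y)} — 19 facts.

19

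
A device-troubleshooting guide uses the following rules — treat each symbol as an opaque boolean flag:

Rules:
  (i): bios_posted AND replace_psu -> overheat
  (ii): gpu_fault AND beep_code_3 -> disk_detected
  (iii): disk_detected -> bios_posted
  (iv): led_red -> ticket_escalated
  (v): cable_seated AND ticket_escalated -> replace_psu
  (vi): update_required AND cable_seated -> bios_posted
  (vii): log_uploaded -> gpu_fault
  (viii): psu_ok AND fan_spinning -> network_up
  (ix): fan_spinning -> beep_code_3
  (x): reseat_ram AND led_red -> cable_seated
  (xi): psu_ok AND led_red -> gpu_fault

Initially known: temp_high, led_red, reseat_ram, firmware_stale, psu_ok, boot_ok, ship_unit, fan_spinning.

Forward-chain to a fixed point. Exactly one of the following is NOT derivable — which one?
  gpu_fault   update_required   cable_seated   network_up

update_required

Round 1 fires (iv), (viii), (ix), (x), (xi), giving ticket_escalated, network_up, beep_code_3, cable_seated, gpu_fault.
Round 2 fires (ii), (v), giving disk_detected, replace_psu.
Round 3 fires (iii), giving bios_posted.
Round 4 fires (i), giving overheat.
Derived: network_up (round 1), cable_seated (round 1), gpu_fault (round 1). update_required never appears in any round.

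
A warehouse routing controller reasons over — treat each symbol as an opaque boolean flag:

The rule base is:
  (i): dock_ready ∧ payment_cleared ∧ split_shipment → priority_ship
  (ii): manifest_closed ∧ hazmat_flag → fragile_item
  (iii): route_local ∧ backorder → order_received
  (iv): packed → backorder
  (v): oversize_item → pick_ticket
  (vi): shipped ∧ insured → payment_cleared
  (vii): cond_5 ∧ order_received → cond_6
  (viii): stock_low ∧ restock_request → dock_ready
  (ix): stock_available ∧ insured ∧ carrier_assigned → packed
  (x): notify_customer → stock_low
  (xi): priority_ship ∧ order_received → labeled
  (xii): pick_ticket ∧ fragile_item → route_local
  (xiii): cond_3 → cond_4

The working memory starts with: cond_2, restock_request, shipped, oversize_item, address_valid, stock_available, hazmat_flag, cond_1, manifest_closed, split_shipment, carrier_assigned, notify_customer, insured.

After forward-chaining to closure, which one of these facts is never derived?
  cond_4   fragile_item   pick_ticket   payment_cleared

cond_4

Round 1 — (ii), (v), (vi), (ix), (x), derive fragile_item, pick_ticket, payment_cleared, packed, stock_low.
Round 2 — (iv), (viii), (xii), derive backorder, dock_ready, route_local.
Round 3 — (i), (iii), derive priority_ship, order_received.
Round 4 — (xi), derive labeled.
Derived: pick_ticket (round 1), payment_cleared (round 1), fragile_item (round 1). cond_4 never appears in any round.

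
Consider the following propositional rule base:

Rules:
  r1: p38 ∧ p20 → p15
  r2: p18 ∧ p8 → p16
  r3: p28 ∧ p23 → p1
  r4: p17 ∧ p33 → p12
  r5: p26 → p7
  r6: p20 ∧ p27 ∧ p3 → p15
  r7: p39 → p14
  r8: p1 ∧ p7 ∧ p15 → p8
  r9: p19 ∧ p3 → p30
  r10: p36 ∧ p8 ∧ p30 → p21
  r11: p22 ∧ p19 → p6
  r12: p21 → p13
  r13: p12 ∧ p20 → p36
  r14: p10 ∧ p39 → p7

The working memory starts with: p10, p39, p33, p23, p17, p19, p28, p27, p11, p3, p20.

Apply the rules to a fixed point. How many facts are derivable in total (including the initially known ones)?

[1] r3 [p28 ∧ p23 → p1]; r4 [p17 ∧ p33 → p12]; r6 [p20 ∧ p27 ∧ p3 → p15]; r7 [p39 → p14]; r9 [p19 ∧ p3 → p30]; r14 [p10 ∧ p39 → p7]. ⇒ new: p1, p12, p15, p14, p30, p7.
[2] r8 [p1 ∧ p7 ∧ p15 → p8]; r13 [p12 ∧ p20 → p36]. ⇒ new: p8, p36.
[3] r10 [p36 ∧ p8 ∧ p30 → p21]. ⇒ new: p21.
[4] r12 [p21 → p13]. ⇒ new: p13.
Closure: {p1, p10, p11, p12, p13, p14, p15, p17, p19, p20, p21, p23, p27, p28, p3, p30, p33, p36, p39, p7, p8} — 21 facts.

21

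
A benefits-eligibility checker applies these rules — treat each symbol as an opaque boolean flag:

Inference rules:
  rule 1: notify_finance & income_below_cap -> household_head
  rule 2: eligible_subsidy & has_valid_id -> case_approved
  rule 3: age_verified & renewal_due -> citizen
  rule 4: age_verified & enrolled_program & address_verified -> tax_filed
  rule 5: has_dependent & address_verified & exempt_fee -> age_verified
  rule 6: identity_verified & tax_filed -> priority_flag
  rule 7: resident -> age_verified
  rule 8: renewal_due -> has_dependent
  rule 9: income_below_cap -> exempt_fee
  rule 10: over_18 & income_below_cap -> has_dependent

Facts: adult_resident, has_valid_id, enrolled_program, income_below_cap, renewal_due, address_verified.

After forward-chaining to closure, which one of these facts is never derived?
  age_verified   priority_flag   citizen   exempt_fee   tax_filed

priority_flag

Round 1: rule 8 [renewal_due -> has_dependent]; rule 9 [income_below_cap -> exempt_fee]. New: has_dependent, exempt_fee.
Round 2: rule 5 [has_dependent & address_verified & exempt_fee -> age_verified]. New: age_verified.
Round 3: rule 3 [age_verified & renewal_due -> citizen]; rule 4 [age_verified & enrolled_program & address_verified -> tax_filed]. New: citizen, tax_filed.
Derived: citizen (round 3), age_verified (round 2), tax_filed (round 3), exempt_fee (round 1). priority_flag never appears in any round.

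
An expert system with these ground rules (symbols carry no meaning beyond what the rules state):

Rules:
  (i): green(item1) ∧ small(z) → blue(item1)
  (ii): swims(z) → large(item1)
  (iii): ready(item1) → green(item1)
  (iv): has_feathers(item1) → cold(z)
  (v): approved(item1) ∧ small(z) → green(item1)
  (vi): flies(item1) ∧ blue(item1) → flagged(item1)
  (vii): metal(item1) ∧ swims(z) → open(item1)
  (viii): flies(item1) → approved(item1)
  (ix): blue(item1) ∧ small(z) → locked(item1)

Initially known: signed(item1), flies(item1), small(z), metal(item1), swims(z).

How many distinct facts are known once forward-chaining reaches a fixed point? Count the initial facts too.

Round 1 fires (ii), (vii), (viii), giving large(item1), open(item1), approved(item1).
Round 2 fires (v), giving green(item1).
Round 3 fires (i), giving blue(item1).
Round 4 fires (vi), (ix), giving flagged(item1), locked(item1).
Closure: {approved(item1), blue(item1), flagged(item1), flies(item1), green(item1), large(item1), locked(item1), metal(item1), open(item1), signed(item1), small(z), swims(z)} — 12 facts.

12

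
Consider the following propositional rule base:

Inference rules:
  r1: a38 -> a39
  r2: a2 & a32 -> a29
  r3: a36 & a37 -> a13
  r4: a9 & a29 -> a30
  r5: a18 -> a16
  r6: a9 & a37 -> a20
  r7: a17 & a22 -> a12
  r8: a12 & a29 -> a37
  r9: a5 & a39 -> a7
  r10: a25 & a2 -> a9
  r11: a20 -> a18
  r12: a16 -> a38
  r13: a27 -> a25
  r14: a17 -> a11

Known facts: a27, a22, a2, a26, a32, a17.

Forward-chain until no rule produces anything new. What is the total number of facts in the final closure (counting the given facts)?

Round 1 fires r2, r7, r13, r14, giving a29, a12, a25, a11.
Round 2 fires r8, r10, giving a37, a9.
Round 3 fires r4, r6, giving a30, a20.
Round 4 fires r11, giving a18.
Round 5 fires r5, giving a16.
Round 6 fires r12, giving a38.
Round 7 fires r1, giving a39.
Closure: {a11, a12, a16, a17, a18, a2, a20, a22, a25, a26, a27, a29, a30, a32, a37, a38, a39, a9} — 18 facts.

18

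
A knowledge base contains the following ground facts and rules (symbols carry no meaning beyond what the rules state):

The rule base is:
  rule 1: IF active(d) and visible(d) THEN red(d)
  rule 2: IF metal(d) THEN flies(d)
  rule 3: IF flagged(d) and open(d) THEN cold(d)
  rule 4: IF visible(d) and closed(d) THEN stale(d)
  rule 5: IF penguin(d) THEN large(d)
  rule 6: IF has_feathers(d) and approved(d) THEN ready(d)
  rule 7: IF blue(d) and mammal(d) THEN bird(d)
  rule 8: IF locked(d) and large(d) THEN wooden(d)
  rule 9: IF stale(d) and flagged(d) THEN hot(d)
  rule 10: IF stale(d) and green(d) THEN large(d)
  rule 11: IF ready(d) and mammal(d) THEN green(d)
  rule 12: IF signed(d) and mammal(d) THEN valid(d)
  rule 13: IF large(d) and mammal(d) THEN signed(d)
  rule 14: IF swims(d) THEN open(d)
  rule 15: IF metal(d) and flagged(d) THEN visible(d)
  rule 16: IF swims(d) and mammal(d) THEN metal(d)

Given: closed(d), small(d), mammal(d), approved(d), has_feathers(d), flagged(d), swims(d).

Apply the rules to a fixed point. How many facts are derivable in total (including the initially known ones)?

Round 1: rule 6 [IF has_feathers(d) and approved(d) THEN ready(d)]; rule 14 [IF swims(d) THEN open(d)]; rule 16 [IF swims(d) and mammal(d) THEN metal(d)]. Adds ready(d), open(d), metal(d).
Round 2: rule 2 [IF metal(d) THEN flies(d)]; rule 3 [IF flagged(d) and open(d) THEN cold(d)]; rule 11 [IF ready(d) and mammal(d) THEN green(d)]; rule 15 [IF metal(d) and flagged(d) THEN visible(d)]. Adds flies(d), cold(d), green(d), visible(d).
Round 3: rule 4 [IF visible(d) and closed(d) THEN stale(d)]. Adds stale(d).
Round 4: rule 9 [IF stale(d) and flagged(d) THEN hot(d)]; rule 10 [IF stale(d) and green(d) THEN large(d)]. Adds hot(d), large(d).
Round 5: rule 13 [IF large(d) and mammal(d) THEN signed(d)]. Adds signed(d).
Round 6: rule 12 [IF signed(d) and mammal(d) THEN valid(d)]. Adds valid(d).
Closure: {approved(d), closed(d), cold(d), flagged(d), flies(d), green(d), has_feathers(d), hot(d), large(d), mammal(d), metal(d), open(d), ready(d), signed(d), small(d), stale(d), swims(d), valid(d), visible(d)} — 19 facts.

19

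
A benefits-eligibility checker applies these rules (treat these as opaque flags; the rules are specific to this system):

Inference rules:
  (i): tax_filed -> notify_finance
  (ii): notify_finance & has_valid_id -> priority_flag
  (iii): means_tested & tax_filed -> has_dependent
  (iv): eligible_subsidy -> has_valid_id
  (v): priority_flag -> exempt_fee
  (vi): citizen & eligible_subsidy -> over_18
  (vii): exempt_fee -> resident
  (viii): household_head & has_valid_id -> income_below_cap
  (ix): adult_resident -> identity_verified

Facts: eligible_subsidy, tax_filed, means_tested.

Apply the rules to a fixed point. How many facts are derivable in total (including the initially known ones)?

9

Round 1 — (i), (iii), (iv), derive notify_finance, has_dependent, has_valid_id.
Round 2 — (ii), derive priority_flag.
Round 3 — (v), derive exempt_fee.
Round 4 — (vii), derive resident.
Closure: {eligible_subsidy, exempt_fee, has_dependent, has_valid_id, means_tested, notify_finance, priority_flag, resident, tax_filed} — 9 facts.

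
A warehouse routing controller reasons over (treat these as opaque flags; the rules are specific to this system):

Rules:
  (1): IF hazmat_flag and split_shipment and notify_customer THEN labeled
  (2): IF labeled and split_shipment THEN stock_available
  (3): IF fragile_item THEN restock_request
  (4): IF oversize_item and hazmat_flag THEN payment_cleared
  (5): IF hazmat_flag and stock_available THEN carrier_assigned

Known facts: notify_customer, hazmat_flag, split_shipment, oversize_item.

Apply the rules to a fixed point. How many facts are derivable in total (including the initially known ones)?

Round 1: (1) [IF hazmat_flag and split_shipment and notify_customer THEN labeled]; (4) [IF oversize_item and hazmat_flag THEN payment_cleared]. New: labeled, payment_cleared.
Round 2: (2) [IF labeled and split_shipment THEN stock_available]. New: stock_available.
Round 3: (5) [IF hazmat_flag and stock_available THEN carrier_assigned]. New: carrier_assigned.
Closure: {carrier_assigned, hazmat_flag, labeled, notify_customer, oversize_item, payment_cleared, split_shipment, stock_available} — 8 facts.

8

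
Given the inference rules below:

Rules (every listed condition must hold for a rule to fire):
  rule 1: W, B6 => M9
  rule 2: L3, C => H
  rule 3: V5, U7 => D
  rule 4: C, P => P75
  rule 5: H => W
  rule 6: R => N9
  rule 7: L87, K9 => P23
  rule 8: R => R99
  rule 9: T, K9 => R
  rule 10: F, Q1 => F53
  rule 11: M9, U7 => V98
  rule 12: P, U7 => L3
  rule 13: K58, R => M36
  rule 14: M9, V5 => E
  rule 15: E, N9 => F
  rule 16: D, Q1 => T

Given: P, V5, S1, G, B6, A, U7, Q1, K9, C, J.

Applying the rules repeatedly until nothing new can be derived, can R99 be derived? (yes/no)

yes

Round 1: rule 3 [V5, U7 => D]; rule 4 [C, P => P75]; rule 12 [P, U7 => L3]. New: D, P75, L3.
Round 2: rule 2 [L3, C => H]; rule 16 [D, Q1 => T]. New: H, T.
Round 3: rule 5 [H => W]; rule 9 [T, K9 => R]. New: W, R.
Round 4: rule 1 [W, B6 => M9]; rule 6 [R => N9]; rule 8 [R => R99]. New: M9, N9, R99.
Round 5: rule 11 [M9, U7 => V98]; rule 14 [M9, V5 => E]. New: V98, E.
Round 6: rule 15 [E, N9 => F]. New: F.
Round 7: rule 10 [F, Q1 => F53]. New: F53.
R99 appears in round 4, so it is derivable.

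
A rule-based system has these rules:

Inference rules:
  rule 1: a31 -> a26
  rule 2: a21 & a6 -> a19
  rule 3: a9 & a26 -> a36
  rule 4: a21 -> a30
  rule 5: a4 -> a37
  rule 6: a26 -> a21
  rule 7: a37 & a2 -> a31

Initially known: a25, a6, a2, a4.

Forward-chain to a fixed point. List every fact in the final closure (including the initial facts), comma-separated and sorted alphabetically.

Round 1: rule 5 [a4 -> a37]. New: a37.
Round 2: rule 7 [a37 & a2 -> a31]. New: a31.
Round 3: rule 1 [a31 -> a26]. New: a26.
Round 4: rule 6 [a26 -> a21]. New: a21.
Round 5: rule 2 [a21 & a6 -> a19]; rule 4 [a21 -> a30]. New: a19, a30.

a19, a2, a21, a25, a26, a30, a31, a37, a4, a6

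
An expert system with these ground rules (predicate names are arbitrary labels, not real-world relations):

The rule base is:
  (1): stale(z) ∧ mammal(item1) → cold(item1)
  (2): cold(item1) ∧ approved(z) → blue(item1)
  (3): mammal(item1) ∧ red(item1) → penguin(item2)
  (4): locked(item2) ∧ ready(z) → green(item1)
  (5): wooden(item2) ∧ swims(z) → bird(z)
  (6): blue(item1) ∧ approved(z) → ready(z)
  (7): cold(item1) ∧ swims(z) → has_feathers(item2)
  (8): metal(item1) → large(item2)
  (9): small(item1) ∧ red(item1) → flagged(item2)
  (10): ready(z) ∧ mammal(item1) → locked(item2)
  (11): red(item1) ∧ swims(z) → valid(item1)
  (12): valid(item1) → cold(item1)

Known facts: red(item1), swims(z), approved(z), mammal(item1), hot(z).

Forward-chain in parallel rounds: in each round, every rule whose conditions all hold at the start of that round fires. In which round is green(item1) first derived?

6

[1] (3) [mammal(item1) ∧ red(item1) → penguin(item2)]; (11) [red(item1) ∧ swims(z) → valid(item1)]. ⇒ new: penguin(item2), valid(item1).
[2] (12) [valid(item1) → cold(item1)]. ⇒ new: cold(item1).
[3] (2) [cold(item1) ∧ approved(z) → blue(item1)]; (7) [cold(item1) ∧ swims(z) → has_feathers(item2)]. ⇒ new: blue(item1), has_feathers(item2).
[4] (6) [blue(item1) ∧ approved(z) → ready(z)]. ⇒ new: ready(z).
[5] (10) [ready(z) ∧ mammal(item1) → locked(item2)]. ⇒ new: locked(item2).
[6] (4) [locked(item2) ∧ ready(z) → green(item1)]. ⇒ new: green(item1).
green(item1) first appears in round 6.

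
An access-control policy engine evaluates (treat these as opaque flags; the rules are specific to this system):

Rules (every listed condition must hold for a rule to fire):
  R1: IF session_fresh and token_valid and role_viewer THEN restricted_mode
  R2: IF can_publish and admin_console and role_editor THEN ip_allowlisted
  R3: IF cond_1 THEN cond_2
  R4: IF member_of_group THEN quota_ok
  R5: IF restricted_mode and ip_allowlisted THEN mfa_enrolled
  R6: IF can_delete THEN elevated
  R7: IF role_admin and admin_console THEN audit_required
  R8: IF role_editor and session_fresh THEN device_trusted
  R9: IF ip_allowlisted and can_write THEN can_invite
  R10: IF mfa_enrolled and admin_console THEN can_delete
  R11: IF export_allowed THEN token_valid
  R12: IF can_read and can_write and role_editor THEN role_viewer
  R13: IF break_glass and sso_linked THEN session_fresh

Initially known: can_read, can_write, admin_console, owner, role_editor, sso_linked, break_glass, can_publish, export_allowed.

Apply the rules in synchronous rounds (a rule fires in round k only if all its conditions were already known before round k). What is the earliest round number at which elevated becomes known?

Round 1 fires R2, R11, R12, R13, giving ip_allowlisted, token_valid, role_viewer, session_fresh.
Round 2 fires R1, R8, R9, giving restricted_mode, device_trusted, can_invite.
Round 3 fires R5, giving mfa_enrolled.
Round 4 fires R10, giving can_delete.
Round 5 fires R6, giving elevated.
elevated first appears in round 5.

5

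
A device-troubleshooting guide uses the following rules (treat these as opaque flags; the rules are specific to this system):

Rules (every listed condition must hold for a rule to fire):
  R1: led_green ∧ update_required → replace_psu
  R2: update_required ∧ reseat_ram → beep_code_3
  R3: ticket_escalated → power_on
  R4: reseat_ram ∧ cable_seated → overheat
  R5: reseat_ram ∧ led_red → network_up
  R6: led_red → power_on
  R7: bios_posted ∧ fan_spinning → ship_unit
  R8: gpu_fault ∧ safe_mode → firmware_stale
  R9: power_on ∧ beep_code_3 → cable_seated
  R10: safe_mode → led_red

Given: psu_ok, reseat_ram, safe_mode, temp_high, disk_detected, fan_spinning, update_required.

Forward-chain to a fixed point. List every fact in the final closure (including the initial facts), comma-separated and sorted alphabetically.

Round 1: R2 [update_required ∧ reseat_ram → beep_code_3]; R10 [safe_mode → led_red]. New: beep_code_3, led_red.
Round 2: R5 [reseat_ram ∧ led_red → network_up]; R6 [led_red → power_on]. New: network_up, power_on.
Round 3: R9 [power_on ∧ beep_code_3 → cable_seated]. New: cable_seated.
Round 4: R4 [reseat_ram ∧ cable_seated → overheat]. New: overheat.

beep_code_3, cable_seated, disk_detected, fan_spinning, led_red, network_up, overheat, power_on, psu_ok, reseat_ram, safe_mode, temp_high, update_required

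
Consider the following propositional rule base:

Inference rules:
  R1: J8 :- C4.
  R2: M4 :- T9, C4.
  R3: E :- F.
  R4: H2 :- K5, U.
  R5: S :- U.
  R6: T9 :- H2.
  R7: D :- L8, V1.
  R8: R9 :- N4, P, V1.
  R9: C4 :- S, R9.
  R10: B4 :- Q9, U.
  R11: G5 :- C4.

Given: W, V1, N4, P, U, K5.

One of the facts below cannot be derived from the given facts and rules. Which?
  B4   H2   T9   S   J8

B4

Round 1: R4 [H2 :- K5, U.]; R5 [S :- U.]; R8 [R9 :- N4, P, V1.]. New: H2, S, R9.
Round 2: R6 [T9 :- H2.]; R9 [C4 :- S, R9.]. New: T9, C4.
Round 3: R1 [J8 :- C4.]; R2 [M4 :- T9, C4.]; R11 [G5 :- C4.]. New: J8, M4, G5.
Derived: H2 (round 1), S (round 1), T9 (round 2), J8 (round 3). B4 never appears in any round.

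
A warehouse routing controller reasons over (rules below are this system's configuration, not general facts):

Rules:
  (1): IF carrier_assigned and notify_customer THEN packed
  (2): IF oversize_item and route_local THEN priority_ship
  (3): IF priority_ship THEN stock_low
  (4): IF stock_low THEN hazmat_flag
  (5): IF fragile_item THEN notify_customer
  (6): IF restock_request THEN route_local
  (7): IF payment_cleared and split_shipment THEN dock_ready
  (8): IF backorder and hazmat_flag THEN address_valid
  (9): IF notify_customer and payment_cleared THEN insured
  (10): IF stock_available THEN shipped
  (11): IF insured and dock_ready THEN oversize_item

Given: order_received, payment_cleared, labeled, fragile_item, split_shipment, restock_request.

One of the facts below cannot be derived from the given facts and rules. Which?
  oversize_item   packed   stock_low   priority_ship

Round 1 fires (5), (6), (7), giving notify_customer, route_local, dock_ready.
Round 2 fires (9), giving insured.
Round 3 fires (11), giving oversize_item.
Round 4 fires (2), giving priority_ship.
Round 5 fires (3), giving stock_low.
Round 6 fires (4), giving hazmat_flag.
Derived: oversize_item (round 3), priority_ship (round 4), stock_low (round 5). packed never appears in any round.

packed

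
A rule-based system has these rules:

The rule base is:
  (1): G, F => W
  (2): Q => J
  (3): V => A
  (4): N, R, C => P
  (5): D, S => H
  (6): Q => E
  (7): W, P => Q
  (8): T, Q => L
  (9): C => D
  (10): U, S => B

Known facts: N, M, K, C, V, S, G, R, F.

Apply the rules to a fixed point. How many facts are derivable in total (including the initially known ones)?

17

[1] (1) [G, F => W]; (3) [V => A]; (4) [N, R, C => P]; (9) [C => D]. ⇒ new: W, A, P, D.
[2] (5) [D, S => H]; (7) [W, P => Q]. ⇒ new: H, Q.
[3] (2) [Q => J]; (6) [Q => E]. ⇒ new: J, E.
Closure: {A, C, D, E, F, G, H, J, K, M, N, P, Q, R, S, V, W} — 17 facts.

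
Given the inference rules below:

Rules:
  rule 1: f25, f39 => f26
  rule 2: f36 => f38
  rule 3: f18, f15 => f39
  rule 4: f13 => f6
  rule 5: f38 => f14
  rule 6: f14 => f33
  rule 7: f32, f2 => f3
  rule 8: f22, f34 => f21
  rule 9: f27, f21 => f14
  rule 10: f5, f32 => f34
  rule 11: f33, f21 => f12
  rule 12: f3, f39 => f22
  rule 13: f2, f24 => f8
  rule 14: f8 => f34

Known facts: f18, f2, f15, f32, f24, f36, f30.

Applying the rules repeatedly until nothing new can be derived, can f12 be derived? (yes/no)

Round 1 fires rule 2, rule 3, rule 7, rule 13, giving f38, f39, f3, f8.
Round 2 fires rule 5, rule 12, rule 14, giving f14, f22, f34.
Round 3 fires rule 6, rule 8, giving f33, f21.
Round 4 fires rule 11, giving f12.
f12 appears in round 4, so it is derivable.

yes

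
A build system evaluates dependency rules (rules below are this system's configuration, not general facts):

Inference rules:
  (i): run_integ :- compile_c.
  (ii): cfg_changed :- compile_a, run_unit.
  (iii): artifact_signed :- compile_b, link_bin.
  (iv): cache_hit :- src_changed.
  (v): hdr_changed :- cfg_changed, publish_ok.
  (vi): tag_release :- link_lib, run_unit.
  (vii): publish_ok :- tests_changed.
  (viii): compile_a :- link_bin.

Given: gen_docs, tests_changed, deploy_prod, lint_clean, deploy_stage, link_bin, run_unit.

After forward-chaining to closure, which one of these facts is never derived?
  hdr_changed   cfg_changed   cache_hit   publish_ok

cache_hit

Round 1 fires (vii), (viii), giving publish_ok, compile_a.
Round 2 fires (ii), giving cfg_changed.
Round 3 fires (v), giving hdr_changed.
Derived: cfg_changed (round 2), publish_ok (round 1), hdr_changed (round 3). cache_hit never appears in any round.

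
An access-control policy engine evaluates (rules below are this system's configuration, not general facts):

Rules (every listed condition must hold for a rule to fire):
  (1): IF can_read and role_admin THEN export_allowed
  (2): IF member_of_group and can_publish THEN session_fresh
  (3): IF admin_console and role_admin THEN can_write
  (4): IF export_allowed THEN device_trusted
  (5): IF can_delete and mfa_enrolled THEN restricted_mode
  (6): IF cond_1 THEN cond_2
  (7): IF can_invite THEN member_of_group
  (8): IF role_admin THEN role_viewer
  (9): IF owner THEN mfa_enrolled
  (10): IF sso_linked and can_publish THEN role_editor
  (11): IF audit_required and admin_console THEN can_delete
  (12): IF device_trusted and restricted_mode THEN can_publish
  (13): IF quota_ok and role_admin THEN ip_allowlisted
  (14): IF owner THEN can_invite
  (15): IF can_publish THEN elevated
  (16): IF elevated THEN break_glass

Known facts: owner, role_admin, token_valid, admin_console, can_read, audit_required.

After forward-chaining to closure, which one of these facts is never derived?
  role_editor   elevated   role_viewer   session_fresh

role_editor

Round 1: (1) [IF can_read and role_admin THEN export_allowed]; (3) [IF admin_console and role_admin THEN can_write]; (8) [IF role_admin THEN role_viewer]; (9) [IF owner THEN mfa_enrolled]; (11) [IF audit_required and admin_console THEN can_delete]; (14) [IF owner THEN can_invite]. New: export_allowed, can_write, role_viewer, mfa_enrolled, can_delete, can_invite.
Round 2: (4) [IF export_allowed THEN device_trusted]; (5) [IF can_delete and mfa_enrolled THEN restricted_mode]; (7) [IF can_invite THEN member_of_group]. New: device_trusted, restricted_mode, member_of_group.
Round 3: (12) [IF device_trusted and restricted_mode THEN can_publish]. New: can_publish.
Round 4: (2) [IF member_of_group and can_publish THEN session_fresh]; (15) [IF can_publish THEN elevated]. New: session_fresh, elevated.
Round 5: (16) [IF elevated THEN break_glass]. New: break_glass.
Derived: session_fresh (round 4), elevated (round 4), role_viewer (round 1). role_editor never appears in any round.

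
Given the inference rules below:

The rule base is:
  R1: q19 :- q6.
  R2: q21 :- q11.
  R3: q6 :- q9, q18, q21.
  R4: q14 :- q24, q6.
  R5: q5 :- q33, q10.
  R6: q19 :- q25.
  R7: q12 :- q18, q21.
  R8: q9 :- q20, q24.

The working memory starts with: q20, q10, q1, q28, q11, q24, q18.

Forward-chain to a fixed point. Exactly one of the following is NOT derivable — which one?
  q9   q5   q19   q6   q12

Round 1 fires R2, R8, giving q21, q9.
Round 2 fires R3, R7, giving q6, q12.
Round 3 fires R1, R4, giving q19, q14.
Derived: q19 (round 3), q9 (round 1), q6 (round 2), q12 (round 2). q5 never appears in any round.

q5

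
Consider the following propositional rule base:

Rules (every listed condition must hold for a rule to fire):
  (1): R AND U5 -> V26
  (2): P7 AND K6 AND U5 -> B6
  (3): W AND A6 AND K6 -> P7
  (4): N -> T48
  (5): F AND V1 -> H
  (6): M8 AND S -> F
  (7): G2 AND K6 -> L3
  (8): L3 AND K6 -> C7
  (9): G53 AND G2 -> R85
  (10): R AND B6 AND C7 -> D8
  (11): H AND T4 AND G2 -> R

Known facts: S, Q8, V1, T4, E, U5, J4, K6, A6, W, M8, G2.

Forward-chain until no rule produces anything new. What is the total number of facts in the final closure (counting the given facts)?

21

Round 1: (3) [W AND A6 AND K6 -> P7]; (6) [M8 AND S -> F]; (7) [G2 AND K6 -> L3]. Adds P7, F, L3.
Round 2: (2) [P7 AND K6 AND U5 -> B6]; (5) [F AND V1 -> H]; (8) [L3 AND K6 -> C7]. Adds B6, H, C7.
Round 3: (11) [H AND T4 AND G2 -> R]. Adds R.
Round 4: (1) [R AND U5 -> V26]; (10) [R AND B6 AND C7 -> D8]. Adds V26, D8.
Closure: {A6, B6, C7, D8, E, F, G2, H, J4, K6, L3, M8, P7, Q8, R, S, T4, U5, V1, V26, W} — 21 facts.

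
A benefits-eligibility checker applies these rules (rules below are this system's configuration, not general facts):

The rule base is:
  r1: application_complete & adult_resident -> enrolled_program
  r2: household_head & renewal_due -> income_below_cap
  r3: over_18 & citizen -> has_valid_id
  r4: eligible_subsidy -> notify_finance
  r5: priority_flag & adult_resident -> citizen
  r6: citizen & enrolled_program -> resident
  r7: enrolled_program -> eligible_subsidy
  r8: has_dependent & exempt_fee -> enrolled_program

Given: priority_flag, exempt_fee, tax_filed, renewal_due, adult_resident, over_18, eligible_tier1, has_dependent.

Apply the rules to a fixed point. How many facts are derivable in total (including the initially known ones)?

Round 1 — r5, r8, derive citizen, enrolled_program.
Round 2 — r3, r6, r7, derive has_valid_id, resident, eligible_subsidy.
Round 3 — r4, derive notify_finance.
Closure: {adult_resident, citizen, eligible_subsidy, eligible_tier1, enrolled_program, exempt_fee, has_dependent, has_valid_id, notify_finance, over_18, priority_flag, renewal_due, resident, tax_filed} — 14 facts.

14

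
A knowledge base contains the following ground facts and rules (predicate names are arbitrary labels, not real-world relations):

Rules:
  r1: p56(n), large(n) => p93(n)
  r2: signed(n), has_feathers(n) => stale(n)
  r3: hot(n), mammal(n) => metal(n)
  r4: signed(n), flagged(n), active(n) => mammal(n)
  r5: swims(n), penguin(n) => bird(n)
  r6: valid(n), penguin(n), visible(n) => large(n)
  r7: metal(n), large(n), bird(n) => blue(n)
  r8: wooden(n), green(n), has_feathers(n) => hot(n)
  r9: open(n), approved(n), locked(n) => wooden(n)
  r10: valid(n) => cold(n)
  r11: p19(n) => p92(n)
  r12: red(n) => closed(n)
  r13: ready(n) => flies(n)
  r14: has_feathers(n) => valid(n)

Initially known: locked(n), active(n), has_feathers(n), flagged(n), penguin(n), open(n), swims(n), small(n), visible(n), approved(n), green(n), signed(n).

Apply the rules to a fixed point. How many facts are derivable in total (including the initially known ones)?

22

Round 1: r2 [signed(n), has_feathers(n) => stale(n)]; r4 [signed(n), flagged(n), active(n) => mammal(n)]; r5 [swims(n), penguin(n) => bird(n)]; r9 [open(n), approved(n), locked(n) => wooden(n)]; r14 [has_feathers(n) => valid(n)]. Adds stale(n), mammal(n), bird(n), wooden(n), valid(n).
Round 2: r6 [valid(n), penguin(n), visible(n) => large(n)]; r8 [wooden(n), green(n), has_feathers(n) => hot(n)]; r10 [valid(n) => cold(n)]. Adds large(n), hot(n), cold(n).
Round 3: r3 [hot(n), mammal(n) => metal(n)]. Adds metal(n).
Round 4: r7 [metal(n), large(n), bird(n) => blue(n)]. Adds blue(n).
Closure: {active(n), approved(n), bird(n), blue(n), cold(n), flagged(n), green(n), has_feathers(n), hot(n), large(n), locked(n), mammal(n), metal(n), open(n), penguin(n), signed(n), small(n), stale(n), swims(n), valid(n), visible(n), wooden(n)} — 22 facts.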